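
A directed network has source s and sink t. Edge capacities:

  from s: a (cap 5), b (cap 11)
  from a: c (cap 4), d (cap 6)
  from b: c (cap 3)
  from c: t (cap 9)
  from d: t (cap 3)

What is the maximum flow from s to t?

8

Augment s→a→c→t: bottleneck 4, flow now 4.
Augment s→a→d→t: bottleneck 1, flow now 5.
Augment s→b→c→t: bottleneck 3, flow now 8.
No augmenting path remains; maximum flow = 8.
In the residual graph, reachable from s: {s, b}.
Min-cut edges: s→a (5), b→c (3); capacity 5 + 3 = 8.
This cut is saturated, so no flow can exceed 8.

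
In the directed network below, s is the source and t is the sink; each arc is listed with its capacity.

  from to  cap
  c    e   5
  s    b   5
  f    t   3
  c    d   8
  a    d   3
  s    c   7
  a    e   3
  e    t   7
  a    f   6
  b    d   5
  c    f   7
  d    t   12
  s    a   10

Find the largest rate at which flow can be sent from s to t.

21

Augment s→a→d→t: bottleneck 3, flow now 3.
Augment s→a→e→t: bottleneck 3, flow now 6.
Augment s→a→f→t: bottleneck 3, flow now 9.
Augment s→b→d→t: bottleneck 5, flow now 14.
Augment s→c→d→t: bottleneck 4, flow now 18.
Augment s→c→e→t: bottleneck 3, flow now 21.
No augmenting path remains; maximum flow = 21.
In the residual graph, reachable from s: {s, a, f}.
Min-cut edges: s→b (5), s→c (7), a→d (3), a→e (3), f→t (3); capacity 5 + 7 + 3 + 3 + 3 = 21.
This cut is saturated, so no flow can exceed 21.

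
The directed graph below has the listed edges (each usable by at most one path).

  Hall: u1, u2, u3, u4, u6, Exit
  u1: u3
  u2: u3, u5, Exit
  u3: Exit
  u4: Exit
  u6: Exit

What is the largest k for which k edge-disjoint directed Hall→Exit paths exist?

5

Assign every edge capacity 1; by Menger, the answer equals the max flow.
Path Hall→Exit (+1); total 1.
Path Hall→u2→Exit (+1); total 2.
Path Hall→u3→Exit (+1); total 3.
Path Hall→u4→Exit (+1); total 4.
Path Hall→u6→Exit (+1); total 5.
No residual Hall→Exit path; max flow = 5.
Certifying cut of size 5: {Hall→Exit, Hall→u2, Hall→u4, Hall→u6, u3→Exit}.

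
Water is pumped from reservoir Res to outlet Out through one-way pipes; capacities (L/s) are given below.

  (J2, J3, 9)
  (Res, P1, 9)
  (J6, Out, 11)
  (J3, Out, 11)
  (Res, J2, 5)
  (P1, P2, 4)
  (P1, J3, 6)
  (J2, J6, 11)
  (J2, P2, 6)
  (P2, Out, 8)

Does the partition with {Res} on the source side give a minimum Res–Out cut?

Yes — it is a minimum cut (capacity 14).

Given cut capacity: 5 + 9 = 14.
Augment Res→J2→J3→Out: bottleneck 5, flow now 5.
Augment Res→P1→J3→Out: bottleneck 6, flow now 11.
Augment Res→P1→P2→Out: bottleneck 3, flow now 14.
No augmenting path remains; maximum flow = 14.
Cut capacity 14 equals the max flow, so it is a minimum cut.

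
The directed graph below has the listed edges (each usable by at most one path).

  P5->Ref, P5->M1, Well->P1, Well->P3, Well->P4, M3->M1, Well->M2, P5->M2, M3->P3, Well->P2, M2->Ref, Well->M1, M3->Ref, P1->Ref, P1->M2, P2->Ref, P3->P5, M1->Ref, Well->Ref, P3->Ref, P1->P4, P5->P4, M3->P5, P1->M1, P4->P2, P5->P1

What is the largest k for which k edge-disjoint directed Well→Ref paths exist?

6

Assign every edge capacity 1; by Menger, the answer equals the max flow.
Path Well→Ref (+1); total 1.
Path Well→P1→Ref (+1); total 2.
Path Well→P2→Ref (+1); total 3.
Path Well→P3→Ref (+1); total 4.
Path Well→M2→Ref (+1); total 5.
Path Well→M1→Ref (+1); total 6.
No residual Well→Ref path; max flow = 6.
Certifying cut of size 6: {P2→Ref, Well→M1, Well→M2, Well→P1, Well→P3, Well→Ref}.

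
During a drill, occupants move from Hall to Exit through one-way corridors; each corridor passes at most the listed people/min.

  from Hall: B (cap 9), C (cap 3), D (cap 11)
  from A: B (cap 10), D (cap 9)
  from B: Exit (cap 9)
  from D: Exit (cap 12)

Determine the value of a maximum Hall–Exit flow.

Augment Hall→B→Exit: bottleneck 9, flow now 9.
Augment Hall→D→Exit: bottleneck 11, flow now 20.
No augmenting path remains; maximum flow = 20.
In the residual graph, reachable from Hall: {Hall, C}.
Min-cut edges: Hall→B (9), Hall→D (11); capacity 9 + 11 = 20.
This cut is saturated, so no flow can exceed 20.

20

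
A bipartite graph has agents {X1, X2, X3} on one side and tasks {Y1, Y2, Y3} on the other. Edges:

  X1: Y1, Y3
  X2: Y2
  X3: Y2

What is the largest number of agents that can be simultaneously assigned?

2

Unit-capacity flow: source→left, listed edges, right→sink; max matching = max flow.
Augmenting path X1→Y1 (+1); matched 1.
Augmenting path X2→Y2 (+1); matched 2.
No augmenting path remains; maximum matching = 2.
König certificate: {X1, Y2} is a vertex cover of size 2 (every listed pair touches it), so no matching can be larger.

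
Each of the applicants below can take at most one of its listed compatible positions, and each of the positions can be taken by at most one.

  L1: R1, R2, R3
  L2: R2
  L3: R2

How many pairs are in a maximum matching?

Unit-capacity flow: source→left, listed edges, right→sink; max matching = max flow.
Augmenting path L1→R1 (+1); matched 1.
Augmenting path L2→R2 (+1); matched 2.
No augmenting path remains; maximum matching = 2.
König certificate: {L1, R2} is a vertex cover of size 2 (every listed pair touches it), so no matching can be larger.

2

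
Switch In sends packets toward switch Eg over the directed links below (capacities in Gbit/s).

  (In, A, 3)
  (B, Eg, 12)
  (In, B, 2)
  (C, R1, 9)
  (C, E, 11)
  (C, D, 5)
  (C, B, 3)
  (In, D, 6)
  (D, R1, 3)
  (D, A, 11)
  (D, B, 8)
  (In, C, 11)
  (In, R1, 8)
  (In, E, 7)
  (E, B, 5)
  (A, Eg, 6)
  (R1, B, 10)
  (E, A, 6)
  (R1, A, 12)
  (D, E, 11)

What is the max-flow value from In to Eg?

Augment In→B→Eg: bottleneck 2, flow now 2.
Augment In→A→Eg: bottleneck 3, flow now 5.
Augment In→C→B→Eg: bottleneck 3, flow now 8.
Augment In→D→B→Eg: bottleneck 6, flow now 14.
Augment In→E→B→Eg: bottleneck 1, flow now 15.
Augment In→E→A→Eg: bottleneck 3, flow now 18.
No augmenting path remains; maximum flow = 18.
In the residual graph, reachable from In: {In, C, D, E, R1, B, A}.
Min-cut edges: B→Eg (12), A→Eg (6); capacity 12 + 6 = 18.
This cut is saturated, so no flow can exceed 18.

18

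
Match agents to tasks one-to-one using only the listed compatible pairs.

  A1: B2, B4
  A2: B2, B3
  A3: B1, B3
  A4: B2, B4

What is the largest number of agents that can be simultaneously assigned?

4

Unit-capacity flow: source→left, listed edges, right→sink; max matching = max flow.
Augmenting path A1→B2 (+1); matched 1.
Augmenting path A2→B3 (+1); matched 2.
Augmenting path A3→B1 (+1); matched 3.
Augmenting path A4→B4 (+1); matched 4.
No augmenting path remains; maximum matching = 4.
König certificate: {A1, A2, A3, A4} is a vertex cover of size 4 (every listed pair touches it), so no matching can be larger.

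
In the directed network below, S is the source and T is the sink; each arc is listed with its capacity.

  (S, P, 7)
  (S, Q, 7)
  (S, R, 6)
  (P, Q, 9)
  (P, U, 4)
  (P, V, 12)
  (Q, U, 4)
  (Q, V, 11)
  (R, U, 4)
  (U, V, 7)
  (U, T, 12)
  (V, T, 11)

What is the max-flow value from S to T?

Augment S→P→U→T: bottleneck 4, flow now 4.
Augment S→P→V→T: bottleneck 3, flow now 7.
Augment S→Q→U→T: bottleneck 4, flow now 11.
Augment S→Q→V→T: bottleneck 3, flow now 14.
Augment S→R→U→T: bottleneck 4, flow now 18.
No augmenting path remains; maximum flow = 18.
In the residual graph, reachable from S: {S, R}.
Min-cut edges: S→P (7), S→Q (7), R→U (4); capacity 7 + 7 + 4 = 18.
This cut is saturated, so no flow can exceed 18.

18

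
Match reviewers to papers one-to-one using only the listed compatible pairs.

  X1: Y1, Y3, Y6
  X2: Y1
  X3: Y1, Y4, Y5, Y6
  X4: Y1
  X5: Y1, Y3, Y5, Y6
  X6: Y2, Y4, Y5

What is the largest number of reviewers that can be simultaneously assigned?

Unit-capacity flow: source→left, listed edges, right→sink; max matching = max flow.
Augmenting path X1→Y1 (+1); matched 1.
Augmenting path X3→Y4 (+1); matched 2.
Augmenting path X5→Y3 (+1); matched 3.
Augmenting path X6→Y2 (+1); matched 4.
Augmenting path X2→Y1→X1→Y6 (+1); matched 5.
No augmenting path remains; maximum matching = 5.
König certificate: {X1, X3, X5, X6, Y1} is a vertex cover of size 5 (every listed pair touches it), so no matching can be larger.

5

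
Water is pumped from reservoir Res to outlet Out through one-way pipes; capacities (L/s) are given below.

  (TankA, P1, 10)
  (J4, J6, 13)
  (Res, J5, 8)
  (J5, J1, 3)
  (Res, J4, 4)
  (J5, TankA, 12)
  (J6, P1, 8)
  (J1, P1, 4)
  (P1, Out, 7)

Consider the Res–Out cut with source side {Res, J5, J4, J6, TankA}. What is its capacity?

21

Edges leaving {Res, J5, J4, J6, TankA}: J5→J1 (3), J6→P1 (8), TankA→P1 (10).
Cut capacity = 3 + 8 + 10 = 21.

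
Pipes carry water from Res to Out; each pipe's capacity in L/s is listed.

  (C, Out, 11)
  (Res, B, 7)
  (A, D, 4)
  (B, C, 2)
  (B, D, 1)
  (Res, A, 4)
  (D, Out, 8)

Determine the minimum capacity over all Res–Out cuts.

Augment Res→A→D→Out: bottleneck 4, flow now 4.
Augment Res→B→C→Out: bottleneck 2, flow now 6.
Augment Res→B→D→Out: bottleneck 1, flow now 7.
No augmenting path remains; maximum flow = 7.
By max-flow min-cut, the minimum cut capacity equals the max flow.
In the residual graph, reachable from Res: {Res, B}.
Min-cut edges: Res→A (4), B→C (2), B→D (1); capacity 4 + 2 + 1 = 7.

7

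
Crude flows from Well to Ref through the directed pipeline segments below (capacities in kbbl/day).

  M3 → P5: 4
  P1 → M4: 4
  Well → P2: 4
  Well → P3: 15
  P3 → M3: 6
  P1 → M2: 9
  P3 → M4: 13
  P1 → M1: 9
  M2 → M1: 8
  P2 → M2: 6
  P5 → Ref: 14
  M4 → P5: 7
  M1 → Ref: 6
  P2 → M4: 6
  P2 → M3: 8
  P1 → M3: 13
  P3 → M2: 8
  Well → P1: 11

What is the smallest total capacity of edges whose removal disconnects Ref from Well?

17

Augment Well→P1→M1→Ref: bottleneck 6, flow now 6.
Augment Well→P1→M3→P5→Ref: bottleneck 4, flow now 10.
Augment Well→P1→M4→P5→Ref: bottleneck 1, flow now 11.
Augment Well→P3→M4→P5→Ref: bottleneck 6, flow now 17.
No augmenting path remains; maximum flow = 17.
By max-flow min-cut, the minimum cut capacity equals the max flow.
In the residual graph, reachable from Well: {Well, P1, P3, P2, M2, M3, M4, M1}.
Min-cut edges: M3→P5 (4), M4→P5 (7), M1→Ref (6); capacity 4 + 7 + 6 = 17.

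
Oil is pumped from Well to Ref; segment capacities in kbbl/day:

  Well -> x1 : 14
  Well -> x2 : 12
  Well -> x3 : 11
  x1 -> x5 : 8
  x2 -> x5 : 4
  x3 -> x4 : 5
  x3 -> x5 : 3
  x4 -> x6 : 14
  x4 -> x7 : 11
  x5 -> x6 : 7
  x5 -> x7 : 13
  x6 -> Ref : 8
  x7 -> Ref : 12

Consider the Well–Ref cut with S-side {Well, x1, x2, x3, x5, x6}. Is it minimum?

No — its capacity is 26, but the minimum cut has capacity 20.

Given cut capacity: 5 + 13 + 8 = 26.
Augment Well→x1→x5→x6→Ref: bottleneck 7, flow now 7.
Augment Well→x1→x5→x7→Ref: bottleneck 1, flow now 8.
Augment Well→x2→x5→x7→Ref: bottleneck 4, flow now 12.
Augment Well→x3→x4→x6→Ref: bottleneck 1, flow now 13.
Augment Well→x3→x4→x7→Ref: bottleneck 4, flow now 17.
Augment Well→x3→x5→x7→Ref: bottleneck 3, flow now 20.
No augmenting path remains; maximum flow = 20.
In the residual graph, reachable from Well: {Well, x1, x2, x3}.
Min-cut edges: x1→x5 (8), x2→x5 (4), x3→x4 (5), x3→x5 (3); capacity 8 + 4 + 5 + 3 = 20.
Cut capacity 26 exceeds the max flow 20, so it is not minimum.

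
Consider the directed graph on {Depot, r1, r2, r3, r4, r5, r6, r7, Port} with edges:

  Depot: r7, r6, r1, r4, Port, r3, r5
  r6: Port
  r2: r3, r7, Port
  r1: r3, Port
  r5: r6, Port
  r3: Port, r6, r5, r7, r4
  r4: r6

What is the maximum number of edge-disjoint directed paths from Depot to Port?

5

Assign every edge capacity 1; by Menger, the answer equals the max flow.
Path Depot→Port (+1); total 1.
Path Depot→r1→Port (+1); total 2.
Path Depot→r3→Port (+1); total 3.
Path Depot→r5→Port (+1); total 4.
Path Depot→r6→Port (+1); total 5.
No residual Depot→Port path; max flow = 5.
Certifying cut of size 5: {Depot→Port, Depot→r1, Depot→r3, Depot→r5, r6→Port}.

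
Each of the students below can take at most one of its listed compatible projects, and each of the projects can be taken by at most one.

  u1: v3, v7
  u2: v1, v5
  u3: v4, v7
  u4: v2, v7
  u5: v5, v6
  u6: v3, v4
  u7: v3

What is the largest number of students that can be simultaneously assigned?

6

Unit-capacity flow: source→left, listed edges, right→sink; max matching = max flow.
Augmenting path u1→v3 (+1); matched 1.
Augmenting path u2→v1 (+1); matched 2.
Augmenting path u3→v4 (+1); matched 3.
Augmenting path u4→v2 (+1); matched 4.
Augmenting path u5→v5 (+1); matched 5.
Augmenting path u6→v3→u1→v7 (+1); matched 6.
No augmenting path remains; maximum matching = 6.
König certificate: {u2, u4, u5, v3, v4, v7} is a vertex cover of size 6 (every listed pair touches it), so no matching can be larger.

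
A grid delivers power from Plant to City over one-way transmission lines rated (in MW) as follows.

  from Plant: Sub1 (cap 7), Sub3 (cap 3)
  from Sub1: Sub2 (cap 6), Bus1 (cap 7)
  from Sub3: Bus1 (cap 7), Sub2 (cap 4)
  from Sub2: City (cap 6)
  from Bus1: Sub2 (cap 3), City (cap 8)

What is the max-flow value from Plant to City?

10

Augment Plant→Sub1→Sub2→City: bottleneck 6, flow now 6.
Augment Plant→Sub1→Bus1→City: bottleneck 1, flow now 7.
Augment Plant→Sub3→Bus1→City: bottleneck 3, flow now 10.
No augmenting path remains; maximum flow = 10.
In the residual graph, reachable from Plant: {Plant}.
Min-cut edges: Plant→Sub1 (7), Plant→Sub3 (3); capacity 7 + 3 = 10.
This cut is saturated, so no flow can exceed 10.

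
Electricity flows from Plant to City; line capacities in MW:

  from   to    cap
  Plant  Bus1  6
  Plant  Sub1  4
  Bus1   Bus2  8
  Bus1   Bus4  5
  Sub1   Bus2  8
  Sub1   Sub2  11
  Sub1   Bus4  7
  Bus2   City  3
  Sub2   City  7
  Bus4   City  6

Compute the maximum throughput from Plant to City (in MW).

10

Augment Plant→Bus1→Bus2→City: bottleneck 3, flow now 3.
Augment Plant→Bus1→Bus4→City: bottleneck 3, flow now 6.
Augment Plant→Sub1→Sub2→City: bottleneck 4, flow now 10.
No augmenting path remains; maximum flow = 10.
In the residual graph, reachable from Plant: {Plant}.
Min-cut edges: Plant→Bus1 (6), Plant→Sub1 (4); capacity 6 + 4 = 10.
This cut is saturated, so no flow can exceed 10.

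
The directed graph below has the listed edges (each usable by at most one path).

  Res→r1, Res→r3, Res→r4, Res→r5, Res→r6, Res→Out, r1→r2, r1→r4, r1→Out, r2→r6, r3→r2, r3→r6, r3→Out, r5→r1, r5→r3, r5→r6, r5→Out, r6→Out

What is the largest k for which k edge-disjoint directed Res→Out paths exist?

5

Assign every edge capacity 1; by Menger, the answer equals the max flow.
Path Res→Out (+1); total 1.
Path Res→r1→Out (+1); total 2.
Path Res→r3→Out (+1); total 3.
Path Res→r5→Out (+1); total 4.
Path Res→r6→Out (+1); total 5.
No residual Res→Out path; max flow = 5.
Certifying cut of size 5: {Res→Out, Res→r1, Res→r3, Res→r5, Res→r6}.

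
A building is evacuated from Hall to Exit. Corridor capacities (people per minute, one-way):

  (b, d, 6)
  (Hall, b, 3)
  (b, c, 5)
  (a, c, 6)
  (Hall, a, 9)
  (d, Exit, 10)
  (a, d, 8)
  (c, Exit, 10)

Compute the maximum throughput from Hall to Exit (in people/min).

12

Augment Hall→a→c→Exit: bottleneck 6, flow now 6.
Augment Hall→a→d→Exit: bottleneck 3, flow now 9.
Augment Hall→b→c→Exit: bottleneck 3, flow now 12.
No augmenting path remains; maximum flow = 12.
In the residual graph, reachable from Hall: {Hall}.
Min-cut edges: Hall→a (9), Hall→b (3); capacity 9 + 3 = 12.
This cut is saturated, so no flow can exceed 12.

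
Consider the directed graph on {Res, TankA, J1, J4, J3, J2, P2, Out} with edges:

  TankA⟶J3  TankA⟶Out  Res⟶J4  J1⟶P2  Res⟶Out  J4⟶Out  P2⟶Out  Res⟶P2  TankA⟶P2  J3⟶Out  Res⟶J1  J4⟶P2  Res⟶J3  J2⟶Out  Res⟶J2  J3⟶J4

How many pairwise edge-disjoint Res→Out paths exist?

5

Assign every edge capacity 1; by Menger, the answer equals the max flow.
Path Res→Out (+1); total 1.
Path Res→J4→Out (+1); total 2.
Path Res→J3→Out (+1); total 3.
Path Res→J2→Out (+1); total 4.
Path Res→P2→Out (+1); total 5.
No residual Res→Out path; max flow = 5.
Certifying cut of size 5: {P2→Out, Res→J2, Res→J3, Res→J4, Res→Out}.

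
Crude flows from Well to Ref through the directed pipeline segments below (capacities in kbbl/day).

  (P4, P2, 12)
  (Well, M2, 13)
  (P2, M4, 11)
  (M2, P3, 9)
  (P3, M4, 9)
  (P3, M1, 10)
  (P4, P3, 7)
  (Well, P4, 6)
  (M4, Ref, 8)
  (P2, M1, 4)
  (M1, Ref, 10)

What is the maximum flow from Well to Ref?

15

Augment Well→P4→P2→M1→Ref: bottleneck 4, flow now 4.
Augment Well→P4→P2→M4→Ref: bottleneck 2, flow now 6.
Augment Well→M2→P3→M1→Ref: bottleneck 6, flow now 12.
Augment Well→M2→P3→M4→Ref: bottleneck 3, flow now 15.
No augmenting path remains; maximum flow = 15.
In the residual graph, reachable from Well: {Well, M2}.
Min-cut edges: Well→P4 (6), M2→P3 (9); capacity 6 + 9 = 15.
This cut is saturated, so no flow can exceed 15.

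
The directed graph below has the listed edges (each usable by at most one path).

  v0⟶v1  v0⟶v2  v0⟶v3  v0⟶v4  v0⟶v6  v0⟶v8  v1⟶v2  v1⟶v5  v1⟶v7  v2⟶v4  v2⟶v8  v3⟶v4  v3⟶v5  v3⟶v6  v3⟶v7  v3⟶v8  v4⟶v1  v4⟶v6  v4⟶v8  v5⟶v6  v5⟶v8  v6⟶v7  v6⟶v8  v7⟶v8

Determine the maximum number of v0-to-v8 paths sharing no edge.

Assign every edge capacity 1; by Menger, the answer equals the max flow.
Path v0→v8 (+1); total 1.
Path v0→v2→v8 (+1); total 2.
Path v0→v3→v8 (+1); total 3.
Path v0→v4→v8 (+1); total 4.
Path v0→v6→v8 (+1); total 5.
Path v0→v1→v5→v8 (+1); total 6.
No residual v0→v8 path; max flow = 6.
Certifying cut of size 6: {v0→v1, v0→v2, v0→v3, v0→v4, v0→v6, v0→v8}.

6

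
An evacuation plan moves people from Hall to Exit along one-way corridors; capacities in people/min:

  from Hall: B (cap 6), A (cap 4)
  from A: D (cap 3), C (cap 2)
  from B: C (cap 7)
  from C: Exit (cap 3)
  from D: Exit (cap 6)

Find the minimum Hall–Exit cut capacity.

6

Augment Hall→A→C→Exit: bottleneck 2, flow now 2.
Augment Hall→A→D→Exit: bottleneck 2, flow now 4.
Augment Hall→B→C→Exit: bottleneck 1, flow now 5.
Augment Hall→B→C→A→D→Exit: bottleneck 1, flow now 6. (uses reverse residual edge)
No augmenting path remains; maximum flow = 6.
By max-flow min-cut, the minimum cut capacity equals the max flow.
In the residual graph, reachable from Hall: {Hall, A, B, C}.
Min-cut edges: A→D (3), C→Exit (3); capacity 3 + 3 = 6.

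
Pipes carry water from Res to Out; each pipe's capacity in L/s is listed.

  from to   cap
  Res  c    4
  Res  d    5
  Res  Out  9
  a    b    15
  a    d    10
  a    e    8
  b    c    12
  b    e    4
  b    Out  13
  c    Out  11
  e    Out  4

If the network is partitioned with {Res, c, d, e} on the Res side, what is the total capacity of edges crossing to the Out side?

Edges leaving {Res, c, d, e}: Res→Out (9), c→Out (11), e→Out (4).
Cut capacity = 9 + 11 + 4 = 24.

24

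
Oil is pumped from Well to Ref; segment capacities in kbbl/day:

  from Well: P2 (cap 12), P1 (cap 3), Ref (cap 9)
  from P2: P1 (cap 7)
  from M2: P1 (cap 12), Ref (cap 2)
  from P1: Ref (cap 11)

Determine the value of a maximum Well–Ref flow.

19

Augment Well→Ref: bottleneck 9, flow now 9.
Augment Well→P1→Ref: bottleneck 3, flow now 12.
Augment Well→P2→P1→Ref: bottleneck 7, flow now 19.
No augmenting path remains; maximum flow = 19.
In the residual graph, reachable from Well: {Well, P2}.
Min-cut edges: Well→P1 (3), Well→Ref (9), P2→P1 (7); capacity 3 + 9 + 7 = 19.
This cut is saturated, so no flow can exceed 19.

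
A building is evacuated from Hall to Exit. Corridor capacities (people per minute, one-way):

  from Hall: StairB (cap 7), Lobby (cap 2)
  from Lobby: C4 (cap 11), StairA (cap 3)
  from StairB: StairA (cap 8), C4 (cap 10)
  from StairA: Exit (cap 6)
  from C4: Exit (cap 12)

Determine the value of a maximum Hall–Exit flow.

Augment Hall→Lobby→StairA→Exit: bottleneck 2, flow now 2.
Augment Hall→StairB→StairA→Exit: bottleneck 4, flow now 6.
Augment Hall→StairB→C4→Exit: bottleneck 3, flow now 9.
No augmenting path remains; maximum flow = 9.
In the residual graph, reachable from Hall: {Hall}.
Min-cut edges: Hall→Lobby (2), Hall→StairB (7); capacity 2 + 7 = 9.
This cut is saturated, so no flow can exceed 9.

9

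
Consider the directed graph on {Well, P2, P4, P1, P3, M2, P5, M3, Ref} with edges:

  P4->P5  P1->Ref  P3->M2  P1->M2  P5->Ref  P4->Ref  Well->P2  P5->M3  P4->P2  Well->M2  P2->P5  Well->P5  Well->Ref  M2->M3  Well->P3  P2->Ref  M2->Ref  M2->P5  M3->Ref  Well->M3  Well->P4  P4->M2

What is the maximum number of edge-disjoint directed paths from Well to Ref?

Assign every edge capacity 1; by Menger, the answer equals the max flow.
Path Well→Ref (+1); total 1.
Path Well→P2→Ref (+1); total 2.
Path Well→P4→Ref (+1); total 3.
Path Well→M2→Ref (+1); total 4.
Path Well→P5→Ref (+1); total 5.
Path Well→M3→Ref (+1); total 6.
No residual Well→Ref path; max flow = 6.
Certifying cut of size 6: {M2→Ref, M3→Ref, P5→Ref, Well→P2, Well→P4, Well→Ref}.

6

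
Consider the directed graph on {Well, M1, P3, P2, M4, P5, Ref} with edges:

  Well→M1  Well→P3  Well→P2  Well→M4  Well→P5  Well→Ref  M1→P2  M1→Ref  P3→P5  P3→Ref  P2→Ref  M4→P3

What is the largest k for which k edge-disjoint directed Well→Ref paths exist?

Assign every edge capacity 1; by Menger, the answer equals the max flow.
Path Well→Ref (+1); total 1.
Path Well→M1→Ref (+1); total 2.
Path Well→P3→Ref (+1); total 3.
Path Well→P2→Ref (+1); total 4.
No residual Well→Ref path; max flow = 4.
Certifying cut of size 4: {P3→Ref, Well→M1, Well→P2, Well→Ref}.

4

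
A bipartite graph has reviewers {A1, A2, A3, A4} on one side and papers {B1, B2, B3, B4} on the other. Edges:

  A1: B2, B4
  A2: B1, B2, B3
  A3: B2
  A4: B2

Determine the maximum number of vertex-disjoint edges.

3

Unit-capacity flow: source→left, listed edges, right→sink; max matching = max flow.
Augmenting path A1→B2 (+1); matched 1.
Augmenting path A2→B1 (+1); matched 2.
Augmenting path A3→B2→A1→B4 (+1); matched 3.
No augmenting path remains; maximum matching = 3.
König certificate: {A1, A2, B2} is a vertex cover of size 3 (every listed pair touches it), so no matching can be larger.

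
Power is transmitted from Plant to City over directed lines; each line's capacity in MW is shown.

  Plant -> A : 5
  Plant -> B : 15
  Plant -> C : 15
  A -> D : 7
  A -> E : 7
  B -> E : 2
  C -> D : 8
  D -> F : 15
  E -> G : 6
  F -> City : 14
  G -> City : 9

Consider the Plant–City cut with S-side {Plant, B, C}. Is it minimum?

Yes — it is a minimum cut (capacity 15).

Given cut capacity: 5 + 2 + 8 = 15.
Augment Plant→A→D→F→City: bottleneck 5, flow now 5.
Augment Plant→B→E→G→City: bottleneck 2, flow now 7.
Augment Plant→C→D→F→City: bottleneck 8, flow now 15.
No augmenting path remains; maximum flow = 15.
Cut capacity 15 equals the max flow, so it is a minimum cut.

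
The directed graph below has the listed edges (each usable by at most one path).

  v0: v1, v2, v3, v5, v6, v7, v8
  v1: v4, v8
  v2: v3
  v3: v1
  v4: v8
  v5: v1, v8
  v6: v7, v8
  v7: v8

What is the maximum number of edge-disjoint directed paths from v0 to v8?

Assign every edge capacity 1; by Menger, the answer equals the max flow.
Path v0→v8 (+1); total 1.
Path v0→v1→v8 (+1); total 2.
Path v0→v5→v8 (+1); total 3.
Path v0→v6→v8 (+1); total 4.
Path v0→v7→v8 (+1); total 5.
Path v0→v3→v1→v4→v8 (+1); total 6.
No residual v0→v8 path; max flow = 6.
Certifying cut of size 6: {v0→v1, v0→v5, v0→v6, v0→v7, v0→v8, v3→v1}.

6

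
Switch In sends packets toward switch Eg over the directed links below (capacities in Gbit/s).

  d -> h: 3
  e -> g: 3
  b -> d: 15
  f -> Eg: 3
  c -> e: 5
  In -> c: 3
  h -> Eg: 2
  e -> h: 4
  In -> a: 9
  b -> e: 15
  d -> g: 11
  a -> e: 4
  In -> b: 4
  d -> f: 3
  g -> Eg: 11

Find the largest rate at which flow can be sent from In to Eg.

9

Augment In→a→e→g→Eg: bottleneck 3, flow now 3.
Augment In→a→e→h→Eg: bottleneck 1, flow now 4.
Augment In→b→d→f→Eg: bottleneck 3, flow now 7.
Augment In→b→d→g→Eg: bottleneck 1, flow now 8.
Augment In→c→e→h→Eg: bottleneck 1, flow now 9.
No augmenting path remains; maximum flow = 9.
In the residual graph, reachable from In: {In, a, c, e, h}.
Min-cut edges: In→b (4), e→g (3), h→Eg (2); capacity 4 + 3 + 2 = 9.
This cut is saturated, so no flow can exceed 9.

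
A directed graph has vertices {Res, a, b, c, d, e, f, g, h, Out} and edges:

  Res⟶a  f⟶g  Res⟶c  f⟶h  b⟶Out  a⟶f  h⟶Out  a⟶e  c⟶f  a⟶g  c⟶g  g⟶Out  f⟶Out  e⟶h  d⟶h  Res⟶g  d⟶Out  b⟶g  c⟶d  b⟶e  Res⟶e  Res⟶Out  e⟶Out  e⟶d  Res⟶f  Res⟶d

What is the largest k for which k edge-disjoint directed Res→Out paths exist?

Assign every edge capacity 1; by Menger, the answer equals the max flow.
Path Res→Out (+1); total 1.
Path Res→d→Out (+1); total 2.
Path Res→e→Out (+1); total 3.
Path Res→f→Out (+1); total 4.
Path Res→g→Out (+1); total 5.
Path Res→a→e→h→Out (+1); total 6.
No residual Res→Out path; max flow = 6.
Certifying cut of size 6: {Res→Out, d→Out, e→Out, f→Out, g→Out, h→Out}.

6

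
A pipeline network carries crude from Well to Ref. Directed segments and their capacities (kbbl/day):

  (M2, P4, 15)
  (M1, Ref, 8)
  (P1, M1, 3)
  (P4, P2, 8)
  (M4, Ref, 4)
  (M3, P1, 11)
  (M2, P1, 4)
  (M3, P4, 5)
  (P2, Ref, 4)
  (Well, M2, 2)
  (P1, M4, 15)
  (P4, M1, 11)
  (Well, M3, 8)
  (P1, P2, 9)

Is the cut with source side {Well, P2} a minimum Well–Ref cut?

Given cut capacity: 8 + 2 + 4 = 14.
Augment Well→M3→P4→M1→Ref: bottleneck 5, flow now 5.
Augment Well→M3→P1→M1→Ref: bottleneck 3, flow now 8.
Augment Well→M2→P4→P2→Ref: bottleneck 2, flow now 10.
No augmenting path remains; maximum flow = 10.
In the residual graph, reachable from Well: {Well}.
Min-cut edges: Well→M3 (8), Well→M2 (2); capacity 8 + 2 = 10.
Cut capacity 14 exceeds the max flow 10, so it is not minimum.

No — its capacity is 14, but the minimum cut has capacity 10.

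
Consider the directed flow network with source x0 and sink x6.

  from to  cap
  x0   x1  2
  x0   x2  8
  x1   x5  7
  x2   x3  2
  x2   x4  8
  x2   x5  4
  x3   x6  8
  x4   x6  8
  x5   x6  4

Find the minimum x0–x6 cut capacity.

10

Augment x0→x1→x5→x6: bottleneck 2, flow now 2.
Augment x0→x2→x3→x6: bottleneck 2, flow now 4.
Augment x0→x2→x4→x6: bottleneck 6, flow now 10.
No augmenting path remains; maximum flow = 10.
By max-flow min-cut, the minimum cut capacity equals the max flow.
In the residual graph, reachable from x0: {x0}.
Min-cut edges: x0→x1 (2), x0→x2 (8); capacity 2 + 8 = 10.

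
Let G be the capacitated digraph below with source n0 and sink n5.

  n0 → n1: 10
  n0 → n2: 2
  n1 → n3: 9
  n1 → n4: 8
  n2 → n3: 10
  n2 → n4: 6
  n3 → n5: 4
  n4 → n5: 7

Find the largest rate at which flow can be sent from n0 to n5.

11

Augment n0→n1→n3→n5: bottleneck 4, flow now 4.
Augment n0→n1→n4→n5: bottleneck 6, flow now 10.
Augment n0→n2→n4→n5: bottleneck 1, flow now 11.
No augmenting path remains; maximum flow = 11.
In the residual graph, reachable from n0: {n0, n1, n2, n3, n4}.
Min-cut edges: n3→n5 (4), n4→n5 (7); capacity 4 + 7 = 11.
This cut is saturated, so no flow can exceed 11.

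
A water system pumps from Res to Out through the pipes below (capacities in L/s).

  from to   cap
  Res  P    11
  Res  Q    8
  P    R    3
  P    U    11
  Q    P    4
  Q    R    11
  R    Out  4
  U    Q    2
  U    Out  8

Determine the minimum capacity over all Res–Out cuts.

12

Augment Res→P→R→Out: bottleneck 3, flow now 3.
Augment Res→P→U→Out: bottleneck 8, flow now 11.
Augment Res→Q→R→Out: bottleneck 1, flow now 12.
No augmenting path remains; maximum flow = 12.
By max-flow min-cut, the minimum cut capacity equals the max flow.
In the residual graph, reachable from Res: {Res, P, Q, R, U}.
Min-cut edges: R→Out (4), U→Out (8); capacity 4 + 8 = 12.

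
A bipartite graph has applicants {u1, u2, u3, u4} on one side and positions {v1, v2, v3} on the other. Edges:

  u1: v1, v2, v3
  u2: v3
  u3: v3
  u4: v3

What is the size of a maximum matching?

2

Unit-capacity flow: source→left, listed edges, right→sink; max matching = max flow.
Augmenting path u1→v1 (+1); matched 1.
Augmenting path u2→v3 (+1); matched 2.
No augmenting path remains; maximum matching = 2.
König certificate: {u1, v3} is a vertex cover of size 2 (every listed pair touches it), so no matching can be larger.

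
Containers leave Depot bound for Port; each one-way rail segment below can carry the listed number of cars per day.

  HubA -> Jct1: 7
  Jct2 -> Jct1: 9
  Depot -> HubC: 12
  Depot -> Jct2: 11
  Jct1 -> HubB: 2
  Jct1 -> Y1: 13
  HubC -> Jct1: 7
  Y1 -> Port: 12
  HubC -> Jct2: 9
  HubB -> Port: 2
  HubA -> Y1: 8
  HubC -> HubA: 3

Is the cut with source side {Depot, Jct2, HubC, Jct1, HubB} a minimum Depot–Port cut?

No — its capacity is 18, but the minimum cut has capacity 14.

Given cut capacity: 3 + 13 + 2 = 18.
Augment Depot→Jct2→Jct1→HubB→Port: bottleneck 2, flow now 2.
Augment Depot→Jct2→Jct1→Y1→Port: bottleneck 7, flow now 9.
Augment Depot→HubC→Jct1→Y1→Port: bottleneck 5, flow now 14.
No augmenting path remains; maximum flow = 14.
In the residual graph, reachable from Depot: {Depot, Jct2, HubC, Jct1, HubA, Y1}.
Min-cut edges: Jct1→HubB (2), Y1→Port (12); capacity 2 + 12 = 14.
Cut capacity 18 exceeds the max flow 14, so it is not minimum.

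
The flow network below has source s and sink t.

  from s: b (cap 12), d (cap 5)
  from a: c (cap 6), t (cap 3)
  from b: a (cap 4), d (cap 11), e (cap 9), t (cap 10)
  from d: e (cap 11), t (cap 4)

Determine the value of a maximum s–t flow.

16

Augment s→b→t: bottleneck 10, flow now 10.
Augment s→d→t: bottleneck 4, flow now 14.
Augment s→b→a→t: bottleneck 2, flow now 16.
No augmenting path remains; maximum flow = 16.
In the residual graph, reachable from s: {s, d, e}.
Min-cut edges: s→b (12), d→t (4); capacity 12 + 4 = 16.
This cut is saturated, so no flow can exceed 16.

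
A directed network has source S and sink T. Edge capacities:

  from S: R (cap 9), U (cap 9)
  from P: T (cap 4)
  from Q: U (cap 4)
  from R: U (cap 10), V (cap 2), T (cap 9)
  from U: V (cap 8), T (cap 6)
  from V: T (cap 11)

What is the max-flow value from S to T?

Augment S→R→T: bottleneck 9, flow now 9.
Augment S→U→T: bottleneck 6, flow now 15.
Augment S→U→V→T: bottleneck 3, flow now 18.
No augmenting path remains; maximum flow = 18.
In the residual graph, reachable from S: {S}.
Min-cut edges: S→R (9), S→U (9); capacity 9 + 9 = 18.
This cut is saturated, so no flow can exceed 18.

18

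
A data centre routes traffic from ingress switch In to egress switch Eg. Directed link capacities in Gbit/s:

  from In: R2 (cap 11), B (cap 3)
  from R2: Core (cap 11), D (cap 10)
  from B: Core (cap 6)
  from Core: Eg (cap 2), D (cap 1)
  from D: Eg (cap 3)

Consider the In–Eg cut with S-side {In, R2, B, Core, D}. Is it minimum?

Given cut capacity: 2 + 3 = 5.
Augment In→R2→Core→Eg: bottleneck 2, flow now 2.
Augment In→R2→D→Eg: bottleneck 3, flow now 5.
No augmenting path remains; maximum flow = 5.
Cut capacity 5 equals the max flow, so it is a minimum cut.

Yes — it is a minimum cut (capacity 5).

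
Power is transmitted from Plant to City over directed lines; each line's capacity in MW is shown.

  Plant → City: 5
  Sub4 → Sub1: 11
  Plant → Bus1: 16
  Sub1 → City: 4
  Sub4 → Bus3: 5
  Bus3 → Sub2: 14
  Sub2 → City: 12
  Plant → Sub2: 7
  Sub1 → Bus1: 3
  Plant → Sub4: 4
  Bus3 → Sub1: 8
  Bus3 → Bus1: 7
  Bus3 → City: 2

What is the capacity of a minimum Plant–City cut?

16

Augment Plant→City: bottleneck 5, flow now 5.
Augment Plant→Sub2→City: bottleneck 7, flow now 12.
Augment Plant→Sub4→Bus3→City: bottleneck 2, flow now 14.
Augment Plant→Sub4→Sub1→City: bottleneck 2, flow now 16.
No augmenting path remains; maximum flow = 16.
By max-flow min-cut, the minimum cut capacity equals the max flow.
In the residual graph, reachable from Plant: {Plant, Bus1}.
Min-cut edges: Plant→Sub4 (4), Plant→Sub2 (7), Plant→City (5); capacity 4 + 7 + 5 = 16.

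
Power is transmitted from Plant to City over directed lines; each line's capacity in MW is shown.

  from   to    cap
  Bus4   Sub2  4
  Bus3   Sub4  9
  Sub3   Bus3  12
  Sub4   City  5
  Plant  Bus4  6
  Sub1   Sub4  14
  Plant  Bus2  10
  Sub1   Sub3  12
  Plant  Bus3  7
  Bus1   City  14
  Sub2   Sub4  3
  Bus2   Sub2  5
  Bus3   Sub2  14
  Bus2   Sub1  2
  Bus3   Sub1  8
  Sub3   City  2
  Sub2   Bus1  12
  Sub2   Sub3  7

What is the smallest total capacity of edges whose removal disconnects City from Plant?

Augment Plant→Bus3→Sub4→City: bottleneck 5, flow now 5.
Augment Plant→Bus2→Sub1→Sub3→City: bottleneck 2, flow now 7.
Augment Plant→Bus2→Sub2→Bus1→City: bottleneck 5, flow now 12.
Augment Plant→Bus4→Sub2→Bus1→City: bottleneck 4, flow now 16.
Augment Plant→Bus3→Sub2→Bus1→City: bottleneck 2, flow now 18.
No augmenting path remains; maximum flow = 18.
By max-flow min-cut, the minimum cut capacity equals the max flow.
In the residual graph, reachable from Plant: {Plant, Bus2, Bus4}.
Min-cut edges: Plant→Bus3 (7), Bus2→Sub1 (2), Bus2→Sub2 (5), Bus4→Sub2 (4); capacity 7 + 2 + 5 + 4 = 18.

18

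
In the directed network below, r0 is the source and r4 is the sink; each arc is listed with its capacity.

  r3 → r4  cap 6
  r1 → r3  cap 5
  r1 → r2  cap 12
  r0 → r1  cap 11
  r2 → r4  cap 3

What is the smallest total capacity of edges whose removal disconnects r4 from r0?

Augment r0→r1→r2→r4: bottleneck 3, flow now 3.
Augment r0→r1→r3→r4: bottleneck 5, flow now 8.
No augmenting path remains; maximum flow = 8.
By max-flow min-cut, the minimum cut capacity equals the max flow.
In the residual graph, reachable from r0: {r0, r1, r2}.
Min-cut edges: r1→r3 (5), r2→r4 (3); capacity 5 + 3 = 8.

8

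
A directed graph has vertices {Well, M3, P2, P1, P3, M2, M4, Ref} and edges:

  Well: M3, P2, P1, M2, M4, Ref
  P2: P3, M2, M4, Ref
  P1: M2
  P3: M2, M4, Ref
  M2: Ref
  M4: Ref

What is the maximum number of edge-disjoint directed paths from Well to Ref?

Assign every edge capacity 1; by Menger, the answer equals the max flow.
Path Well→Ref (+1); total 1.
Path Well→P2→Ref (+1); total 2.
Path Well→M2→Ref (+1); total 3.
Path Well→M4→Ref (+1); total 4.
No residual Well→Ref path; max flow = 4.
Certifying cut of size 4: {M2→Ref, Well→M4, Well→P2, Well→Ref}.

4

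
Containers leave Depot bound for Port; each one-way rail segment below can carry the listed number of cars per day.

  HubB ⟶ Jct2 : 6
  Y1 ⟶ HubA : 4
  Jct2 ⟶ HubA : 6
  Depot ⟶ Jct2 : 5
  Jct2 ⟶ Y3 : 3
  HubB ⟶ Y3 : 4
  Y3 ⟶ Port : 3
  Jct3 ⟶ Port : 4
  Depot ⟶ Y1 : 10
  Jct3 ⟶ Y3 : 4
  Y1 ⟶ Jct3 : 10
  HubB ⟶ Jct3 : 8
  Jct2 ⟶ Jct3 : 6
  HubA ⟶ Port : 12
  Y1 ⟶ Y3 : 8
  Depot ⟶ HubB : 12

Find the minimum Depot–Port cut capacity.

Augment Depot→Jct2→Y3→Port: bottleneck 3, flow now 3.
Augment Depot→Jct2→Jct3→Port: bottleneck 2, flow now 5.
Augment Depot→HubB→Jct3→Port: bottleneck 2, flow now 7.
Augment Depot→Y1→HubA→Port: bottleneck 4, flow now 11.
Augment Depot→HubB→Jct2→HubA→Port: bottleneck 6, flow now 17.
No augmenting path remains; maximum flow = 17.
By max-flow min-cut, the minimum cut capacity equals the max flow.
In the residual graph, reachable from Depot: {Depot, Jct2, HubB, Y1, Y3, Jct3}.
Min-cut edges: Jct2→HubA (6), Y1→HubA (4), Y3→Port (3), Jct3→Port (4); capacity 6 + 4 + 3 + 4 = 17.

17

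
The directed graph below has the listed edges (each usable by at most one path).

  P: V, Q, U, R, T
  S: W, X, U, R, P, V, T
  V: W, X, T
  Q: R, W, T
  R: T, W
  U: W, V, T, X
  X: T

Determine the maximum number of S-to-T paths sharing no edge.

Assign every edge capacity 1; by Menger, the answer equals the max flow.
Path S→T (+1); total 1.
Path S→P→T (+1); total 2.
Path S→R→T (+1); total 3.
Path S→U→T (+1); total 4.
Path S→V→T (+1); total 5.
Path S→X→T (+1); total 6.
No residual S→T path; max flow = 6.
Certifying cut of size 6: {S→P, S→R, S→T, S→U, S→V, S→X}.

6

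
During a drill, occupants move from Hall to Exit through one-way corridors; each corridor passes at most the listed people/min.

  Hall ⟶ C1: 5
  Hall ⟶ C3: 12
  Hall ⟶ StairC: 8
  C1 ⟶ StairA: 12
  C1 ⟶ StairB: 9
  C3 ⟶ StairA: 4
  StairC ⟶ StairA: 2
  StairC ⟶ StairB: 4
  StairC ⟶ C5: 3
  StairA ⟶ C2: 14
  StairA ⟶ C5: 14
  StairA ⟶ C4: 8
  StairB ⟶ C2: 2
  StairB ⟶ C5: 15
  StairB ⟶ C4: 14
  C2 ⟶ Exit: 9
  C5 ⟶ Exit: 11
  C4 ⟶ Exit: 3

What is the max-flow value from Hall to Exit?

17

Augment Hall→StairC→C5→Exit: bottleneck 3, flow now 3.
Augment Hall→C1→StairA→C2→Exit: bottleneck 5, flow now 8.
Augment Hall→C3→StairA→C2→Exit: bottleneck 4, flow now 12.
Augment Hall→StairC→StairA→C5→Exit: bottleneck 2, flow now 14.
Augment Hall→StairC→StairB→C5→Exit: bottleneck 3, flow now 17.
No augmenting path remains; maximum flow = 17.
In the residual graph, reachable from Hall: {Hall, C3}.
Min-cut edges: Hall→C1 (5), Hall→StairC (8), C3→StairA (4); capacity 5 + 8 + 4 = 17.
This cut is saturated, so no flow can exceed 17.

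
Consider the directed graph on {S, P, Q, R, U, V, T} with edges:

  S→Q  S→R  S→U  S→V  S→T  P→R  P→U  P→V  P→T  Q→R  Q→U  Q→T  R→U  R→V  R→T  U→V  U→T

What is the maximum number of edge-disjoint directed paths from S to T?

4

Assign every edge capacity 1; by Menger, the answer equals the max flow.
Path S→T (+1); total 1.
Path S→Q→T (+1); total 2.
Path S→R→T (+1); total 3.
Path S→U→T (+1); total 4.
No residual S→T path; max flow = 4.
Certifying cut of size 4: {S→Q, S→R, S→T, S→U}.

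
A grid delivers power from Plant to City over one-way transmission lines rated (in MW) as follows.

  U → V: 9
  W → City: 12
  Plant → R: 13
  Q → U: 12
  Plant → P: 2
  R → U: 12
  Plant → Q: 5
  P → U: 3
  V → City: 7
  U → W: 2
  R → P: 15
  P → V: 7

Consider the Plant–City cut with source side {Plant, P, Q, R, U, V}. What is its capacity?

9

Edges leaving {Plant, P, Q, R, U, V}: U→W (2), V→City (7).
Cut capacity = 2 + 7 = 9.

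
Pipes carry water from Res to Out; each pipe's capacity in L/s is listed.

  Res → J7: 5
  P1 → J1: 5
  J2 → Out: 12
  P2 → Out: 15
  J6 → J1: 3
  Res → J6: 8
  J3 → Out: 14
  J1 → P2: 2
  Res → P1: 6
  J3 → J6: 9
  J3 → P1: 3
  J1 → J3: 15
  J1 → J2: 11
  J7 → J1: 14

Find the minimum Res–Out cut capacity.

Augment Res→J7→J1→P2→Out: bottleneck 2, flow now 2.
Augment Res→J7→J1→J3→Out: bottleneck 3, flow now 5.
Augment Res→J6→J1→J3→Out: bottleneck 3, flow now 8.
Augment Res→P1→J1→J3→Out: bottleneck 5, flow now 13.
No augmenting path remains; maximum flow = 13.
By max-flow min-cut, the minimum cut capacity equals the max flow.
In the residual graph, reachable from Res: {Res, J6, P1}.
Min-cut edges: Res→J7 (5), J6→J1 (3), P1→J1 (5); capacity 5 + 3 + 5 = 13.

13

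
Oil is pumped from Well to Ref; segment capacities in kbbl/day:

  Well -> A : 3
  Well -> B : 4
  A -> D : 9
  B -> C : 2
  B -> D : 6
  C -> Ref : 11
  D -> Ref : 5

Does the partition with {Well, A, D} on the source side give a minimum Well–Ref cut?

Given cut capacity: 4 + 5 = 9.
Augment Well→A→D→Ref: bottleneck 3, flow now 3.
Augment Well→B→C→Ref: bottleneck 2, flow now 5.
Augment Well→B→D→Ref: bottleneck 2, flow now 7.
No augmenting path remains; maximum flow = 7.
In the residual graph, reachable from Well: {Well}.
Min-cut edges: Well→A (3), Well→B (4); capacity 3 + 4 = 7.
Cut capacity 9 exceeds the max flow 7, so it is not minimum.

No — its capacity is 9, but the minimum cut has capacity 7.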